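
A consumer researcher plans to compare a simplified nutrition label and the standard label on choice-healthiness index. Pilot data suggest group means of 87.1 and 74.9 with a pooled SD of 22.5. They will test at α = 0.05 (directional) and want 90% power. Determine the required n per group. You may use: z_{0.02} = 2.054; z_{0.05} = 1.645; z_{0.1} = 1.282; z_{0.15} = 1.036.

n = 59 per group

Cohen's d = |M₁ − M₂| / SD_pooled = |87.1 − 74.9| / 22.5 = 12.2 / 22.5 = 0.542.
For two independent groups with equal n: n = 2·((z_{α} + z_β) / d)².
z_{α} + z_β = 1.645 + 1.282 = 2.927.
n = 2 × (2.927 / 0.542)² = 2 × 5.400² = 2 × 29.16 = 58.3.
Round up to the next whole participant.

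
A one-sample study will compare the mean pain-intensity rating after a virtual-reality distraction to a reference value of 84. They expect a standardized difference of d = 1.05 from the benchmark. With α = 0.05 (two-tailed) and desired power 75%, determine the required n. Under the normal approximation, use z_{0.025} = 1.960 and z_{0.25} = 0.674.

n = 7

For a one-sample test: n = ((z_{α/2} + z_β) / d)².
z_{α/2} + z_β = 1.960 + 0.674 = 2.634.
n = (2.634 / 1.05)² = 2.509² = 6.29.
Round up.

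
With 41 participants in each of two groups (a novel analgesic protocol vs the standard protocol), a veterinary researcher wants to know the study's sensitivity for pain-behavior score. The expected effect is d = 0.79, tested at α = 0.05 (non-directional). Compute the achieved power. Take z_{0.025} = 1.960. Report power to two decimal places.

power ≈ 0.95

For two equal groups, power = Φ(d·√(n/2) − z_{α/2}).
d·√(n/2) = 0.79 × √(41/2) = 0.79 × 4.528 = 3.577.
z_β = 3.577 − 1.960 = 1.617.
Power = Φ(1.617) = 0.947.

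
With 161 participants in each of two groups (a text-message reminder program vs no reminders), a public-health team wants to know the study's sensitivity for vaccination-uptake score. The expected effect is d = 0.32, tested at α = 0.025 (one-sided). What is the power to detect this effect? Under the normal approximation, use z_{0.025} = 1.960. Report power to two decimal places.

For two equal groups, power = Φ(d·√(n/2) − z_{α}).
d·√(n/2) = 0.32 × √(161/2) = 0.32 × 8.972 = 2.871.
z_β = 2.871 − 1.960 = 0.911.
Power = Φ(0.911) = 0.819.

power ≈ 0.82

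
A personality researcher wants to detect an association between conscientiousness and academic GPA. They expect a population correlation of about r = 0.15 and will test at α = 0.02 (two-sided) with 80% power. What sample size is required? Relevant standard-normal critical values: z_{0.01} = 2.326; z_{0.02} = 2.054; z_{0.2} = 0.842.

n = 443

Fisher's z: C = ½·ln((1+r)/(1−r)) = ½·ln(1.3529) = 0.1511.
n = ((z_{α/2} + z_β)/C)² + 3.
(2.326 + 0.842) / 0.1511 = 3.168 / 0.1511 = 20.966.
n = 20.966² + 3 = 439.58 + 3 = 442.6.
Round up.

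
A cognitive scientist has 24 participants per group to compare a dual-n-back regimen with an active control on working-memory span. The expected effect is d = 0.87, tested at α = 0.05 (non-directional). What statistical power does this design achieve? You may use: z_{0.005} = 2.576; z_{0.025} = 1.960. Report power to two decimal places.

power ≈ 0.85

For two equal groups, power = Φ(d·√(n/2) − z_{α/2}).
d·√(n/2) = 0.87 × √(24/2) = 0.87 × 3.464 = 3.014.
z_β = 3.014 − 1.960 = 1.054.
Power = Φ(1.054) = 0.854.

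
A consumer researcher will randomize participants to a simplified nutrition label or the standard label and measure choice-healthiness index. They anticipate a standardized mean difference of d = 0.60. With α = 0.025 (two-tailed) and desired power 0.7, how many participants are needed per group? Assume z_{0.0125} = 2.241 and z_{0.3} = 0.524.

For two independent groups with equal n: n = 2·((z_{α/2} + z_β) / d)².
z_{α/2} + z_β = 2.241 + 0.524 = 2.765.
n = 2 × (2.765 / 0.60)² = 2 × 4.608² = 2 × 21.24 = 42.5.
Round up to the next whole participant.

n = 43 per group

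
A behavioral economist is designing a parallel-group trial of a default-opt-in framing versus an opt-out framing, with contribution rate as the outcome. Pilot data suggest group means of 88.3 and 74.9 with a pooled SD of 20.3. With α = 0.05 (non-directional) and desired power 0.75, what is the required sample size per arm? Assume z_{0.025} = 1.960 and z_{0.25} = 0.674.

n = 32 per group

Cohen's d = |M₁ − M₂| / SD_pooled = |88.3 − 74.9| / 20.3 = 13.4 / 20.3 = 0.660.
For two independent groups with equal n: n = 2·((z_{α/2} + z_β) / d)².
z_{α/2} + z_β = 1.960 + 0.674 = 2.634.
n = 2 × (2.634 / 0.660)² = 2 × 3.991² = 2 × 15.93 = 31.9.
Round up to the next whole participant.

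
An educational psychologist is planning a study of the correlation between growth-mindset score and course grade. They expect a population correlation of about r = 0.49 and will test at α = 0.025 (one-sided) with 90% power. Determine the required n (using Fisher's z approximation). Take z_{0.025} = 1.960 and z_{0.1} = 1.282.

n = 40

Fisher's z: C = ½·ln((1+r)/(1−r)) = ½·ln(2.9216) = 0.5361.
n = ((z_{α} + z_β)/C)² + 3.
(1.960 + 1.282) / 0.5361 = 3.242 / 0.5361 = 6.047.
n = 6.047² + 3 = 36.57 + 3 = 39.6.
Round up.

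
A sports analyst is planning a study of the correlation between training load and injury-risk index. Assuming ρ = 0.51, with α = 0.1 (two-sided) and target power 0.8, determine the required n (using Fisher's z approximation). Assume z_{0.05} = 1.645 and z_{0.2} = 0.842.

n = 23

Fisher's z: C = ½·ln((1+r)/(1−r)) = ½·ln(3.0816) = 0.5627.
n = ((z_{α/2} + z_β)/C)² + 3.
(1.645 + 0.842) / 0.5627 = 2.487 / 0.5627 = 4.420.
n = 4.420² + 3 = 19.53 + 3 = 22.5.
Round up.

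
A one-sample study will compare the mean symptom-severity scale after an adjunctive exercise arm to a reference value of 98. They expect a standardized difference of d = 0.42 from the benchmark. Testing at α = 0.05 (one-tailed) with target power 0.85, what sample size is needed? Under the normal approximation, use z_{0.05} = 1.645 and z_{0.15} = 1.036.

For a one-sample test: n = ((z_{α} + z_β) / d)².
z_{α} + z_β = 1.645 + 1.036 = 2.681.
n = (2.681 / 0.42)² = 6.383² = 40.75.
Round up.

n = 41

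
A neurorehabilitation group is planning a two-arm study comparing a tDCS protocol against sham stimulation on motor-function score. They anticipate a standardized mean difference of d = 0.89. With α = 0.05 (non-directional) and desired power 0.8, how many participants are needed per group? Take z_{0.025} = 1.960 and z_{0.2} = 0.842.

For two independent groups with equal n: n = 2·((z_{α/2} + z_β) / d)².
z_{α/2} + z_β = 1.960 + 0.842 = 2.802.
n = 2 × (2.802 / 0.89)² = 2 × 3.148² = 2 × 9.91 = 19.8.
Round up to the next whole participant.

n = 20 per group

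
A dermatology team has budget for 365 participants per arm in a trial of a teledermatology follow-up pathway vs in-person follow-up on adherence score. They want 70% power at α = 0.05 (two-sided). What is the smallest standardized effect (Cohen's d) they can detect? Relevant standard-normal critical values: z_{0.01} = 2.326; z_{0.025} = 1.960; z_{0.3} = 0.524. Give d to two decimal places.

For two independent groups of n = 365 each: d_min = (z_{α/2} + z_β)·√(2/n).
z-sum = 1.960 + 0.524 = 2.484.
d_min = 2.484 × √(2/365) = 2.484 × 0.0740 = 0.184.

d_min ≈ 0.18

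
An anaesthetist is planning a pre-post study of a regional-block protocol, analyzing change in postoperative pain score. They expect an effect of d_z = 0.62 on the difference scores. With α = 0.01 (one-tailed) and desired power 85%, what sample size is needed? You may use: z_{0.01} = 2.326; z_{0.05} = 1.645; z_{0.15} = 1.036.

n = 30 pairs

For a paired (one-sample on differences) test: n = ((z_{α} + z_β) / d)².
z_{α} + z_β = 2.326 + 1.036 = 3.362.
n = (3.362 / 0.62)² = 5.423² = 29.40.
Round up.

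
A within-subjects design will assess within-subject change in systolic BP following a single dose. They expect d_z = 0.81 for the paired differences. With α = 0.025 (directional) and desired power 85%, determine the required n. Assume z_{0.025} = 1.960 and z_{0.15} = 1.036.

For a paired (one-sample on differences) test: n = ((z_{α} + z_β) / d)².
z_{α} + z_β = 1.960 + 1.036 = 2.996.
n = (2.996 / 0.81)² = 3.699² = 13.68.
Round up.

n = 14 pairs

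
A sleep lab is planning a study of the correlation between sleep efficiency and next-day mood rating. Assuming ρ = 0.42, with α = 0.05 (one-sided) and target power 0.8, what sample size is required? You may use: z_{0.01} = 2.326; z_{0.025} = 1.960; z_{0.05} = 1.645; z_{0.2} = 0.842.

Fisher's z: C = ½·ln((1+r)/(1−r)) = ½·ln(2.4483) = 0.4477.
n = ((z_{α} + z_β)/C)² + 3.
(1.645 + 0.842) / 0.4477 = 2.487 / 0.4477 = 5.555.
n = 5.555² + 3 = 30.86 + 3 = 33.9.
Round up.

n = 34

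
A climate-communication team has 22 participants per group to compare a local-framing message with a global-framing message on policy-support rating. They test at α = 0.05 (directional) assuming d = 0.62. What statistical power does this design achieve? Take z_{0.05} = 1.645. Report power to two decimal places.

For two equal groups, power = Φ(d·√(n/2) − z_{α}).
d·√(n/2) = 0.62 × √(22/2) = 0.62 × 3.317 = 2.056.
z_β = 2.056 − 1.645 = 0.411.
Power = Φ(0.411) = 0.660.

power ≈ 0.66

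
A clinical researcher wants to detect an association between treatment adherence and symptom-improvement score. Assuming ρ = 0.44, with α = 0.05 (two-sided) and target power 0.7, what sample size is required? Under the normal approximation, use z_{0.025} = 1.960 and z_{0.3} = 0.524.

Fisher's z: C = ½·ln((1+r)/(1−r)) = ½·ln(2.5714) = 0.4722.
n = ((z_{α/2} + z_β)/C)² + 3.
(1.960 + 0.524) / 0.4722 = 2.484 / 0.4722 = 5.260.
n = 5.260² + 3 = 27.67 + 3 = 30.7.
Round up.

n = 31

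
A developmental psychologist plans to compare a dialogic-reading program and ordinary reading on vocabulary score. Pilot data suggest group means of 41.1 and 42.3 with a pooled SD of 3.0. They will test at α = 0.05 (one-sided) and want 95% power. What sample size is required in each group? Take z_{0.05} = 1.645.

Cohen's d = |M₁ − M₂| / SD_pooled = |41.1 − 42.3| / 3.0 = 1.2 / 3.0 = 0.400.
For two independent groups with equal n: n = 2·((z_{α} + z_β) / d)².
z_{α} + z_β = 1.645 + 1.645 = 3.290.
n = 2 × (3.290 / 0.400)² = 2 × 8.225² = 2 × 67.65 = 135.3.
Round up to the next whole participant.

n = 136 per group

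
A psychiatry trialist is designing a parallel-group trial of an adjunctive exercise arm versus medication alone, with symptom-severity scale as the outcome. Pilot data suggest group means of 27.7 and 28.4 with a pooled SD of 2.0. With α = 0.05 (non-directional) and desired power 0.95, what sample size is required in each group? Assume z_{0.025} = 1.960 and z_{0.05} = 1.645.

Cohen's d = |M₁ − M₂| / SD_pooled = |27.7 − 28.4| / 2.0 = 0.7 / 2.0 = 0.350.
For two independent groups with equal n: n = 2·((z_{α/2} + z_β) / d)².
z_{α/2} + z_β = 1.960 + 1.645 = 3.605.
n = 2 × (3.605 / 0.350)² = 2 × 10.300² = 2 × 106.09 = 212.2.
Round up to the next whole participant.

n = 213 per group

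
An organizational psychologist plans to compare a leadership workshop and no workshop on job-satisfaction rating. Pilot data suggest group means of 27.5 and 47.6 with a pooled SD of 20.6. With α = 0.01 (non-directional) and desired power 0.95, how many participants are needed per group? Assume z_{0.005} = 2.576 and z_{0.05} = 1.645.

n = 38 per group

Cohen's d = |M₁ − M₂| / SD_pooled = |27.5 − 47.6| / 20.6 = 20.1 / 20.6 = 0.976.
For two independent groups with equal n: n = 2·((z_{α/2} + z_β) / d)².
z_{α/2} + z_β = 2.576 + 1.645 = 4.221.
n = 2 × (4.221 / 0.976)² = 2 × 4.325² = 2 × 18.70 = 37.4.
Round up to the next whole participant.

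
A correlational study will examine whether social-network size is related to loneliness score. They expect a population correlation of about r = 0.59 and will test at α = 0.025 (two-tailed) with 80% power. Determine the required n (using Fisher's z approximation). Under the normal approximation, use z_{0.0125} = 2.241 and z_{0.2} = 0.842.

Fisher's z: C = ½·ln((1+r)/(1−r)) = ½·ln(3.8780) = 0.6777.
n = ((z_{α/2} + z_β)/C)² + 3.
(2.241 + 0.842) / 0.6777 = 3.083 / 0.6777 = 4.549.
n = 4.549² + 3 = 20.70 + 3 = 23.7.
Round up.

n = 24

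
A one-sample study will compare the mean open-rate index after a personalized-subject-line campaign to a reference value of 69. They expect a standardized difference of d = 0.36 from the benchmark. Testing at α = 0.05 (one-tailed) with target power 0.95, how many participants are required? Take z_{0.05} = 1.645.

For a one-sample test: n = ((z_{α} + z_β) / d)².
z_{α} + z_β = 1.645 + 1.645 = 3.290.
n = (3.290 / 0.36)² = 9.139² = 83.52.
Round up.

n = 84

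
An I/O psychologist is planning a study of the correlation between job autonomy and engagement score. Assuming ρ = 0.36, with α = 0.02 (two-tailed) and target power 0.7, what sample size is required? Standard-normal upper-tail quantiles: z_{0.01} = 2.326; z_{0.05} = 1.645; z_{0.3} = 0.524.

n = 61

Fisher's z: C = ½·ln((1+r)/(1−r)) = ½·ln(2.1250) = 0.3769.
n = ((z_{α/2} + z_β)/C)² + 3.
(2.326 + 0.524) / 0.3769 = 2.850 / 0.3769 = 7.562.
n = 7.562² + 3 = 57.18 + 3 = 60.2.
Round up.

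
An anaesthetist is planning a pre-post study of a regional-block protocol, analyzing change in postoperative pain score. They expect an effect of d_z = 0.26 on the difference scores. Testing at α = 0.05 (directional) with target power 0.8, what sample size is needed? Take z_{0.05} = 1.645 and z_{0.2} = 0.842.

n = 92 pairs

For a paired (one-sample on differences) test: n = ((z_{α} + z_β) / d)².
z_{α} + z_β = 1.645 + 0.842 = 2.487.
n = (2.487 / 0.26)² = 9.565² = 91.50.
Round up.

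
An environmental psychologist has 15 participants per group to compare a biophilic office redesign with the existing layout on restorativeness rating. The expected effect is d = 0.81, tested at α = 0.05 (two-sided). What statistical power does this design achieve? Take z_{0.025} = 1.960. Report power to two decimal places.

power ≈ 0.60

For two equal groups, power = Φ(d·√(n/2) − z_{α/2}).
d·√(n/2) = 0.81 × √(15/2) = 0.81 × 2.739 = 2.218.
z_β = 2.218 − 1.960 = 0.258.
Power = Φ(0.258) = 0.602.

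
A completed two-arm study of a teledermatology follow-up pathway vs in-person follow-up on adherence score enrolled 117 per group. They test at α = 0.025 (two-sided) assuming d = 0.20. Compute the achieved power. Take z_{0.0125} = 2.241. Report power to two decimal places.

For two equal groups, power = Φ(d·√(n/2) − z_{α/2}).
d·√(n/2) = 0.20 × √(117/2) = 0.20 × 7.649 = 1.530.
z_β = 1.530 − 2.241 = -0.711.
Power = Φ(-0.711) = 0.238.

power ≈ 0.24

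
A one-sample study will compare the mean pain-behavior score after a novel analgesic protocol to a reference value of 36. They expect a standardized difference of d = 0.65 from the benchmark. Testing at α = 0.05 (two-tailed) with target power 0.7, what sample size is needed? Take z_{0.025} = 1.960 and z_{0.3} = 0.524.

n = 15

For a one-sample test: n = ((z_{α/2} + z_β) / d)².
z_{α/2} + z_β = 1.960 + 0.524 = 2.484.
n = (2.484 / 0.65)² = 3.822² = 14.60.
Round up.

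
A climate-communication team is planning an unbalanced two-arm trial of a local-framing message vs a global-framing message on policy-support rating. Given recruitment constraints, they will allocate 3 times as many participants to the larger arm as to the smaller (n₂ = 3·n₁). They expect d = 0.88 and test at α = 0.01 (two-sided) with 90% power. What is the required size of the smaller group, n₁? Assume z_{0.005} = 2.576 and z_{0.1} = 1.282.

With allocation ratio k = n₂/n₁ = 3, Var(x̄₁−x̄₂) = σ²(1/n₁ + 1/(k·n₁)) = σ²·(k+1)/(k·n₁).
So n₁ = (1 + 1/k)·((z_{α/2} + z_β)/d)² = 1.333 × (3.858/0.88)².
n₁ = 1.333 × 19.22 = 25.6.
Round up: n₁ = 26, giving n₂ = 3 × 26 = 78.

n₁ = 26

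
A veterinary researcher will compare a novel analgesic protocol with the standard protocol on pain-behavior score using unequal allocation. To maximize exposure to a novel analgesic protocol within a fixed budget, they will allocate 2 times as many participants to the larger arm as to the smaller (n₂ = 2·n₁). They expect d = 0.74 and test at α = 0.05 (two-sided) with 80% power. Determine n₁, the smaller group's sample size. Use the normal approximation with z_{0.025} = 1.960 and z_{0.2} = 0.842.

n₁ = 22

With allocation ratio k = n₂/n₁ = 2, Var(x̄₁−x̄₂) = σ²(1/n₁ + 1/(k·n₁)) = σ²·(k+1)/(k·n₁).
So n₁ = (1 + 1/k)·((z_{α/2} + z_β)/d)² = 1.500 × (2.802/0.74)².
n₁ = 1.500 × 14.34 = 21.5.
Round up: n₁ = 22, giving n₂ = 2 × 22 = 44.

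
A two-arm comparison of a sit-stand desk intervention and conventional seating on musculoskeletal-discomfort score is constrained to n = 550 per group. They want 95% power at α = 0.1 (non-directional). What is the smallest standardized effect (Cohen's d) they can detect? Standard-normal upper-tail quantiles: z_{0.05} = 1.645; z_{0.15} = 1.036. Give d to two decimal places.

For two independent groups of n = 550 each: d_min = (z_{α/2} + z_β)·√(2/n).
z-sum = 1.645 + 1.645 = 3.290.
d_min = 3.290 × √(2/550) = 3.290 × 0.0603 = 0.198.

d_min ≈ 0.20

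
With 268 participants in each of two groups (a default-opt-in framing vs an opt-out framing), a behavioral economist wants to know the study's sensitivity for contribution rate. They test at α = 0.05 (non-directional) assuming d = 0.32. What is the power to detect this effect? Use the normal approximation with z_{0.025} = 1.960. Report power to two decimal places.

power ≈ 0.96

For two equal groups, power = Φ(d·√(n/2) − z_{α/2}).
d·√(n/2) = 0.32 × √(268/2) = 0.32 × 11.576 = 3.704.
z_β = 3.704 − 1.960 = 1.744.
Power = Φ(1.744) = 0.959.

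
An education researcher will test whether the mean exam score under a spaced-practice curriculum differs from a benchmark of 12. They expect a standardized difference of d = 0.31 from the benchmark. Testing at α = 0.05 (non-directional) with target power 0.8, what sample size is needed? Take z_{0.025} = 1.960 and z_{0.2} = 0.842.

n = 82

For a one-sample test: n = ((z_{α/2} + z_β) / d)².
z_{α/2} + z_β = 1.960 + 0.842 = 2.802.
n = (2.802 / 0.31)² = 9.039² = 81.70.
Round up.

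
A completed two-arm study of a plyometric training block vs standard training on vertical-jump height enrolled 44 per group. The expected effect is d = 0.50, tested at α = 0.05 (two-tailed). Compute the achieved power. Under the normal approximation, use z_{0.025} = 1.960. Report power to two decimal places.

power ≈ 0.65

For two equal groups, power = Φ(d·√(n/2) − z_{α/2}).
d·√(n/2) = 0.50 × √(44/2) = 0.50 × 4.690 = 2.345.
z_β = 2.345 − 1.960 = 0.385.
Power = Φ(0.385) = 0.650.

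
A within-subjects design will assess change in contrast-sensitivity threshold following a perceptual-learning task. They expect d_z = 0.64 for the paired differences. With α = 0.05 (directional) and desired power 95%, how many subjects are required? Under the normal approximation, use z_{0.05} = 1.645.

n = 27 pairs

For a paired (one-sample on differences) test: n = ((z_{α} + z_β) / d)².
z_{α} + z_β = 1.645 + 1.645 = 3.290.
n = (3.290 / 0.64)² = 5.141² = 26.43.
Round up.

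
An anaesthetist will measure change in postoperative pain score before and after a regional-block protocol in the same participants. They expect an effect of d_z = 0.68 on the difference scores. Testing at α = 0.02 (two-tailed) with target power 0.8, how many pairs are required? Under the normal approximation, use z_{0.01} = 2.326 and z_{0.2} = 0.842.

For a paired (one-sample on differences) test: n = ((z_{α/2} + z_β) / d)².
z_{α/2} + z_β = 2.326 + 0.842 = 3.168.
n = (3.168 / 0.68)² = 4.659² = 21.70.
Round up.

n = 22 pairs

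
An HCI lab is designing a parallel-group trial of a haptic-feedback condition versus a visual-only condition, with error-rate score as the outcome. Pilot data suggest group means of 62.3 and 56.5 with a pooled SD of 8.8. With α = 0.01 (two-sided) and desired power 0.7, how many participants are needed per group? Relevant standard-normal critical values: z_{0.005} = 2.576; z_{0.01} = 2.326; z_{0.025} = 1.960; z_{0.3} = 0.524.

n = 45 per group

Cohen's d = |M₁ − M₂| / SD_pooled = |62.3 − 56.5| / 8.8 = 5.8 / 8.8 = 0.659.
For two independent groups with equal n: n = 2·((z_{α/2} + z_β) / d)².
z_{α/2} + z_β = 2.576 + 0.524 = 3.100.
n = 2 × (3.100 / 0.659)² = 2 × 4.704² = 2 × 22.13 = 44.3.
Round up to the next whole participant.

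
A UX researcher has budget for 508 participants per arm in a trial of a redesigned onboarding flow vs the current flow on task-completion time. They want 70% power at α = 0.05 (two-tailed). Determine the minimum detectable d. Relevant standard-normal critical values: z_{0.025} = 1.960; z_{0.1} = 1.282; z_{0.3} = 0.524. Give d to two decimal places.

d_min ≈ 0.16

For two independent groups of n = 508 each: d_min = (z_{α/2} + z_β)·√(2/n).
z-sum = 1.960 + 0.524 = 2.484.
d_min = 2.484 × √(2/508) = 2.484 × 0.0627 = 0.156.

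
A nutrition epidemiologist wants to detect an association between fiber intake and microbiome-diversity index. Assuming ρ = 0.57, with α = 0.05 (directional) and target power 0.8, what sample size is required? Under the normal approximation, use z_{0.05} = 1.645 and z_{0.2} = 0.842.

n = 18

Fisher's z: C = ½·ln((1+r)/(1−r)) = ½·ln(3.6512) = 0.6475.
n = ((z_{α} + z_β)/C)² + 3.
(1.645 + 0.842) / 0.6475 = 2.487 / 0.6475 = 3.841.
n = 3.841² + 3 = 14.75 + 3 = 17.8.
Round up.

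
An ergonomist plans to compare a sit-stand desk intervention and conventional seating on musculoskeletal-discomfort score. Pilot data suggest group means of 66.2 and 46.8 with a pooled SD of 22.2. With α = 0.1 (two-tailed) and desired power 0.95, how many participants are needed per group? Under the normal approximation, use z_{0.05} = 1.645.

n = 29 per group

Cohen's d = |M₁ − M₂| / SD_pooled = |66.2 − 46.8| / 22.2 = 19.4 / 22.2 = 0.874.
For two independent groups with equal n: n = 2·((z_{α/2} + z_β) / d)².
z_{α/2} + z_β = 1.645 + 1.645 = 3.290.
n = 2 × (3.290 / 0.874)² = 2 × 3.764² = 2 × 14.17 = 28.3.
Round up to the next whole participant.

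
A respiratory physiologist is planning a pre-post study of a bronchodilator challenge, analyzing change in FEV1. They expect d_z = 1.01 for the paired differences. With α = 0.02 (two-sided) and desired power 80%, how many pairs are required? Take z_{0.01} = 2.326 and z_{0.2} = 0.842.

n = 10 pairs

For a paired (one-sample on differences) test: n = ((z_{α/2} + z_β) / d)².
z_{α/2} + z_β = 2.326 + 0.842 = 3.168.
n = (3.168 / 1.01)² = 3.137² = 9.84.
Round up.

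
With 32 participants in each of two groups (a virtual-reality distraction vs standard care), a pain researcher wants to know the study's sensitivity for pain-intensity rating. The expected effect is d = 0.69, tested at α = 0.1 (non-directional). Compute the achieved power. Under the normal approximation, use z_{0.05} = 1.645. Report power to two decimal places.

power ≈ 0.87

For two equal groups, power = Φ(d·√(n/2) − z_{α/2}).
d·√(n/2) = 0.69 × √(32/2) = 0.69 × 4.000 = 2.760.
z_β = 2.760 − 1.645 = 1.115.
Power = Φ(1.115) = 0.868.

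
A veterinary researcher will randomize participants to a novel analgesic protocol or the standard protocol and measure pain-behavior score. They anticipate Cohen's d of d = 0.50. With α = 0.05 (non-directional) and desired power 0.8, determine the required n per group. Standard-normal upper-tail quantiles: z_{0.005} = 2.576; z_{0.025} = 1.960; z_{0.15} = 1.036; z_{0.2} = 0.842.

n = 63 per group

For two independent groups with equal n: n = 2·((z_{α/2} + z_β) / d)².
z_{α/2} + z_β = 1.960 + 0.842 = 2.802.
n = 2 × (2.802 / 0.50)² = 2 × 5.604² = 2 × 31.40 = 62.8.
Round up to the next whole participant.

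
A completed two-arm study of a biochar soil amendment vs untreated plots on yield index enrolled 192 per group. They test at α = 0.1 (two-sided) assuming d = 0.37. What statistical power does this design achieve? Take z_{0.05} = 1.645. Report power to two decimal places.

For two equal groups, power = Φ(d·√(n/2) − z_{α/2}).
d·√(n/2) = 0.37 × √(192/2) = 0.37 × 9.798 = 3.625.
z_β = 3.625 − 1.645 = 1.980.
Power = Φ(1.980) = 0.976.

power ≈ 0.98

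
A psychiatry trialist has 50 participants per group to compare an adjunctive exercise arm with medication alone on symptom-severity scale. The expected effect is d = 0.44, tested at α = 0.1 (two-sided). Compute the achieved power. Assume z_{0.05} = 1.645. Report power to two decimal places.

power ≈ 0.71

For two equal groups, power = Φ(d·√(n/2) − z_{α/2}).
d·√(n/2) = 0.44 × √(50/2) = 0.44 × 5.000 = 2.200.
z_β = 2.200 − 1.645 = 0.555.
Power = Φ(0.555) = 0.711.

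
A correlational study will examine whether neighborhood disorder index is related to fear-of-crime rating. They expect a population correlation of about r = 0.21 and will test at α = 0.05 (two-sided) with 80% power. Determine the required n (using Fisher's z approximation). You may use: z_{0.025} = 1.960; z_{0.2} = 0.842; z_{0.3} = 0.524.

n = 176

Fisher's z: C = ½·ln((1+r)/(1−r)) = ½·ln(1.5316) = 0.2132.
n = ((z_{α/2} + z_β)/C)² + 3.
(1.960 + 0.842) / 0.2132 = 2.802 / 0.2132 = 13.143.
n = 13.143² + 3 = 172.73 + 3 = 175.7.
Round up.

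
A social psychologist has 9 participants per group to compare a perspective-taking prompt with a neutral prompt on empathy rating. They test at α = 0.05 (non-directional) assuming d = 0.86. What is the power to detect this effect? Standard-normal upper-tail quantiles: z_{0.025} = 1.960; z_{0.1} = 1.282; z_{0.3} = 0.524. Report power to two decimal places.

power ≈ 0.45

For two equal groups, power = Φ(d·√(n/2) − z_{α/2}).
d·√(n/2) = 0.86 × √(9/2) = 0.86 × 2.121 = 1.824.
z_β = 1.824 − 1.960 = -0.136.
Power = Φ(-0.136) = 0.446.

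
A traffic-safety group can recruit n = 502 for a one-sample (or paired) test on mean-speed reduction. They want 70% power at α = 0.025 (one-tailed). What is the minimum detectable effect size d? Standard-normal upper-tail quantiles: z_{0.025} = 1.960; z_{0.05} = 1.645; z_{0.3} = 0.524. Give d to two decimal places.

For a single sample (or paired design) of n = 502: d_min = (z_{α} + z_β)/√n.
z-sum = 1.960 + 0.524 = 2.484.
d_min = 2.484 / √502 = 2.484 / 22.405 = 0.111.

d_min ≈ 0.11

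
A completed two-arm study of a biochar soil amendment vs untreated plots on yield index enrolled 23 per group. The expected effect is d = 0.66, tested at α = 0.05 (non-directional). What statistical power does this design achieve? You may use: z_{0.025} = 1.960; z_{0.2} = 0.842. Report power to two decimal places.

power ≈ 0.61

For two equal groups, power = Φ(d·√(n/2) − z_{α/2}).
d·√(n/2) = 0.66 × √(23/2) = 0.66 × 3.391 = 2.238.
z_β = 2.238 − 1.960 = 0.278.
Power = Φ(0.278) = 0.610.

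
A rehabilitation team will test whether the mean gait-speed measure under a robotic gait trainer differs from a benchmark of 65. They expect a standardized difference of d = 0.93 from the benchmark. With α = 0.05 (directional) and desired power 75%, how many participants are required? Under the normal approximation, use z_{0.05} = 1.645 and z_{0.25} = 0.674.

n = 7

For a one-sample test: n = ((z_{α} + z_β) / d)².
z_{α} + z_β = 1.645 + 0.674 = 2.319.
n = (2.319 / 0.93)² = 2.494² = 6.22.
Round up.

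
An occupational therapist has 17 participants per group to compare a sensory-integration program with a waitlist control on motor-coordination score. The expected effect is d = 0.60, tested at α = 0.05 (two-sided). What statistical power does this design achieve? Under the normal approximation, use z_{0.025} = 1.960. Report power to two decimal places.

power ≈ 0.42

For two equal groups, power = Φ(d·√(n/2) − z_{α/2}).
d·√(n/2) = 0.60 × √(17/2) = 0.60 × 2.915 = 1.749.
z_β = 1.749 − 1.960 = -0.211.
Power = Φ(-0.211) = 0.417.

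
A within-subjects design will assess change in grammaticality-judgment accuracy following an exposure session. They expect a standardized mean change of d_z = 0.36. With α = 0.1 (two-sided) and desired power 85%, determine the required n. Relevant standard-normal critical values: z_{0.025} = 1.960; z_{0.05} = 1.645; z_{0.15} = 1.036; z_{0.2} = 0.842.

For a paired (one-sample on differences) test: n = ((z_{α/2} + z_β) / d)².
z_{α/2} + z_β = 1.645 + 1.036 = 2.681.
n = (2.681 / 0.36)² = 7.447² = 55.46.
Round up.

n = 56 pairs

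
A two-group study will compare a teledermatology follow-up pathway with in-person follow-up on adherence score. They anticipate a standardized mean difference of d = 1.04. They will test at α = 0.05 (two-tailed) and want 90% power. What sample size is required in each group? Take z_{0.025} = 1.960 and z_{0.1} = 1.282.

n = 20 per group

For two independent groups with equal n: n = 2·((z_{α/2} + z_β) / d)².
z_{α/2} + z_β = 1.960 + 1.282 = 3.242.
n = 2 × (3.242 / 1.04)² = 2 × 3.117² = 2 × 9.72 = 19.4.
Round up to the next whole participant.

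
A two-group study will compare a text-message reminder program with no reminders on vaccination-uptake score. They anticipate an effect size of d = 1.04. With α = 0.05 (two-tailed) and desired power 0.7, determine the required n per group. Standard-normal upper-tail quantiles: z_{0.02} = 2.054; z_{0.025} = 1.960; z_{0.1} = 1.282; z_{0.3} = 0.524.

n = 12 per group

For two independent groups with equal n: n = 2·((z_{α/2} + z_β) / d)².
z_{α/2} + z_β = 1.960 + 0.524 = 2.484.
n = 2 × (2.484 / 1.04)² = 2 × 2.388² = 2 × 5.70 = 11.4.
Round up to the next whole participant.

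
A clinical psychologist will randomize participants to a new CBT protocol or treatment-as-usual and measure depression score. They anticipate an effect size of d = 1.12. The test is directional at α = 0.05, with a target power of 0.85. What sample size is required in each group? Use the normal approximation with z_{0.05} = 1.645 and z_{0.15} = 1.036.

For two independent groups with equal n: n = 2·((z_{α} + z_β) / d)².
z_{α} + z_β = 1.645 + 1.036 = 2.681.
n = 2 × (2.681 / 1.12)² = 2 × 2.394² = 2 × 5.73 = 11.5.
Round up to the next whole participant.

n = 12 per group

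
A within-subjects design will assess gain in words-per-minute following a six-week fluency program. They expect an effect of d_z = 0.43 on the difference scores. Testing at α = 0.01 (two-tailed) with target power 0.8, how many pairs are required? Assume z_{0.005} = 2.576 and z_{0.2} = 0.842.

For a paired (one-sample on differences) test: n = ((z_{α/2} + z_β) / d)².
z_{α/2} + z_β = 2.576 + 0.842 = 3.418.
n = (3.418 / 0.43)² = 7.949² = 63.18.
Round up.

n = 64 pairs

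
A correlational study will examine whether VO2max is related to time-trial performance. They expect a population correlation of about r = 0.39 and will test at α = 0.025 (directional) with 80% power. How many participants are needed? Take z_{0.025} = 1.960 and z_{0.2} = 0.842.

Fisher's z: C = ½·ln((1+r)/(1−r)) = ½·ln(2.2787) = 0.4118.
n = ((z_{α} + z_β)/C)² + 3.
(1.960 + 0.842) / 0.4118 = 2.802 / 0.4118 = 6.804.
n = 6.804² + 3 = 46.30 + 3 = 49.3.
Round up.

n = 50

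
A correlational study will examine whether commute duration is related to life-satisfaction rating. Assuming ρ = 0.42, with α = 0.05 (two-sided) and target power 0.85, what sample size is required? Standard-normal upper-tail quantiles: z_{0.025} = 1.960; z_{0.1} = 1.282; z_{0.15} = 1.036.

n = 48

Fisher's z: C = ½·ln((1+r)/(1−r)) = ½·ln(2.4483) = 0.4477.
n = ((z_{α/2} + z_β)/C)² + 3.
(1.960 + 1.036) / 0.4477 = 2.996 / 0.4477 = 6.692.
n = 6.692² + 3 = 44.78 + 3 = 47.8.
Round up.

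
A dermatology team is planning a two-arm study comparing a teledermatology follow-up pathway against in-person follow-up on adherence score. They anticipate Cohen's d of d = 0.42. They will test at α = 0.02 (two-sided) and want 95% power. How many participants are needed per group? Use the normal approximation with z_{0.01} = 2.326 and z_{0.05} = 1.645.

n = 179 per group

For two independent groups with equal n: n = 2·((z_{α/2} + z_β) / d)².
z_{α/2} + z_β = 2.326 + 1.645 = 3.971.
n = 2 × (3.971 / 0.42)² = 2 × 9.455² = 2 × 89.39 = 178.8.
Round up to the next whole participant.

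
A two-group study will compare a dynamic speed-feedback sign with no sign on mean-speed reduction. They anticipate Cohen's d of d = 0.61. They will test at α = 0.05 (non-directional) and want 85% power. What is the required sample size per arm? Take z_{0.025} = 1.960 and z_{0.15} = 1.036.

For two independent groups with equal n: n = 2·((z_{α/2} + z_β) / d)².
z_{α/2} + z_β = 1.960 + 1.036 = 2.996.
n = 2 × (2.996 / 0.61)² = 2 × 4.911² = 2 × 24.12 = 48.2.
Round up to the next whole participant.

n = 49 per group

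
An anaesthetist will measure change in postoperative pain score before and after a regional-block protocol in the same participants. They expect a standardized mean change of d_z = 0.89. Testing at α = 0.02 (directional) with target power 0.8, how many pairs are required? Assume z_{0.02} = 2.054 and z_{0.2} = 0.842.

n = 11 pairs

For a paired (one-sample on differences) test: n = ((z_{α} + z_β) / d)².
z_{α} + z_β = 2.054 + 0.842 = 2.896.
n = (2.896 / 0.89)² = 3.254² = 10.59.
Round up.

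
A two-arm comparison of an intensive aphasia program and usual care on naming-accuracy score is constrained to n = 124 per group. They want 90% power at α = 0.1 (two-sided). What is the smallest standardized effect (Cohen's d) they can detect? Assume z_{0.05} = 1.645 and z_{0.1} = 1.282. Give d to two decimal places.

d_min ≈ 0.37

For two independent groups of n = 124 each: d_min = (z_{α/2} + z_β)·√(2/n).
z-sum = 1.645 + 1.282 = 2.927.
d_min = 2.927 × √(2/124) = 2.927 × 0.1270 = 0.372.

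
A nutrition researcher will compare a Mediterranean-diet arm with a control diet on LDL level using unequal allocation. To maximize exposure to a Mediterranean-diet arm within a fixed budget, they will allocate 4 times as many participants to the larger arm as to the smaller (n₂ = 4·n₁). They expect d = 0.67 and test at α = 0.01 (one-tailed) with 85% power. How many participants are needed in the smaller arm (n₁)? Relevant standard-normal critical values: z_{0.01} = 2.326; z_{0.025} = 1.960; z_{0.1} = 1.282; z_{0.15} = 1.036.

With allocation ratio k = n₂/n₁ = 4, Var(x̄₁−x̄₂) = σ²(1/n₁ + 1/(k·n₁)) = σ²·(k+1)/(k·n₁).
So n₁ = (1 + 1/k)·((z_{α} + z_β)/d)² = 1.250 × (3.362/0.67)².
n₁ = 1.250 × 25.18 = 31.5.
Round up: n₁ = 32, giving n₂ = 4 × 32 = 128.

n₁ = 32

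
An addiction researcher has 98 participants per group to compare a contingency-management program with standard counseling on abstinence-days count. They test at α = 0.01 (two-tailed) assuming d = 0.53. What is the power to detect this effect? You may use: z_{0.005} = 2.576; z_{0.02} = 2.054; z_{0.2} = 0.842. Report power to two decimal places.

power ≈ 0.87

For two equal groups, power = Φ(d·√(n/2) − z_{α/2}).
d·√(n/2) = 0.53 × √(98/2) = 0.53 × 7.000 = 3.710.
z_β = 3.710 − 2.576 = 1.134.
Power = Φ(1.134) = 0.872.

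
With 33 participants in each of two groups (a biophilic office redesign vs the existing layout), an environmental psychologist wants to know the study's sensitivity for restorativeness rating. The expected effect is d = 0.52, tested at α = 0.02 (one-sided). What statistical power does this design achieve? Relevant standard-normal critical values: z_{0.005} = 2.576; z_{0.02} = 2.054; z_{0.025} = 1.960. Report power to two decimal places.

For two equal groups, power = Φ(d·√(n/2) − z_{α}).
d·√(n/2) = 0.52 × √(33/2) = 0.52 × 4.062 = 2.112.
z_β = 2.112 − 2.054 = 0.058.
Power = Φ(0.058) = 0.523.

power ≈ 0.52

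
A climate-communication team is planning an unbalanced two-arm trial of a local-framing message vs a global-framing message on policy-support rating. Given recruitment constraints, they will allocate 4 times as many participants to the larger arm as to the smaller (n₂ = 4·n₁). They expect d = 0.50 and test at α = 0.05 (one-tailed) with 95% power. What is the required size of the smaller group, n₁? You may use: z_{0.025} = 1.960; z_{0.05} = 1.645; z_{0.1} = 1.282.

n₁ = 55

With allocation ratio k = n₂/n₁ = 4, Var(x̄₁−x̄₂) = σ²(1/n₁ + 1/(k·n₁)) = σ²·(k+1)/(k·n₁).
So n₁ = (1 + 1/k)·((z_{α} + z_β)/d)² = 1.250 × (3.290/0.50)².
n₁ = 1.250 × 43.30 = 54.1.
Round up: n₁ = 55, giving n₂ = 4 × 55 = 220.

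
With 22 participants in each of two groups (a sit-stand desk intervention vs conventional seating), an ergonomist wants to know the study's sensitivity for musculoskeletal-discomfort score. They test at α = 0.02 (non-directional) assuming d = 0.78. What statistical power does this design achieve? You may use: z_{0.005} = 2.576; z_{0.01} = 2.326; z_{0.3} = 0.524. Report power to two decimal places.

For two equal groups, power = Φ(d·√(n/2) − z_{α/2}).
d·√(n/2) = 0.78 × √(22/2) = 0.78 × 3.317 = 2.587.
z_β = 2.587 − 2.326 = 0.261.
Power = Φ(0.261) = 0.603.

power ≈ 0.60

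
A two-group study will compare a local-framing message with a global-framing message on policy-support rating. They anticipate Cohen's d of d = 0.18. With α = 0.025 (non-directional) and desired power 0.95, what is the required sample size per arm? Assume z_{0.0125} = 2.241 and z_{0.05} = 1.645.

n = 933 per group

For two independent groups with equal n: n = 2·((z_{α/2} + z_β) / d)².
z_{α/2} + z_β = 2.241 + 1.645 = 3.886.
n = 2 × (3.886 / 0.18)² = 2 × 21.589² = 2 × 466.08 = 932.2.
Round up to the next whole participant.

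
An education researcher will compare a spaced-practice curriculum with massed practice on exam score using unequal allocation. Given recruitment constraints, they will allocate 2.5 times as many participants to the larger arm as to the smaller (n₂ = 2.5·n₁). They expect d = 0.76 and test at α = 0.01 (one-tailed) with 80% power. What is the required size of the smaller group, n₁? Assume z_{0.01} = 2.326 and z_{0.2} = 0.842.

n₁ = 25

With allocation ratio k = n₂/n₁ = 2.5, Var(x̄₁−x̄₂) = σ²(1/n₁ + 1/(k·n₁)) = σ²·(k+1)/(k·n₁).
So n₁ = (1 + 1/k)·((z_{α} + z_β)/d)² = 1.400 × (3.168/0.76)².
n₁ = 1.400 × 17.38 = 24.3.
Round up: n₁ = 25, giving n₂ = ⌈2.5 × 25⌉ = ⌈62.5⌉ = 63.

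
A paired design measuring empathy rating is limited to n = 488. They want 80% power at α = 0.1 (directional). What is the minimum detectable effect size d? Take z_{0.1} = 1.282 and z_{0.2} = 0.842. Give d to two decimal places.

d_min ≈ 0.10

For a single sample (or paired design) of n = 488: d_min = (z_{α} + z_β)/√n.
z-sum = 1.282 + 0.842 = 2.124.
d_min = 2.124 / √488 = 2.124 / 22.091 = 0.096.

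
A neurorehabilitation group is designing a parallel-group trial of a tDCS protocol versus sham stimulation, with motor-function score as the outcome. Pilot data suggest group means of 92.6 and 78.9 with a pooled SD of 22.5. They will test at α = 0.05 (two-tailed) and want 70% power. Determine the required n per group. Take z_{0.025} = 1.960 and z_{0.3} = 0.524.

Cohen's d = |M₁ − M₂| / SD_pooled = |92.6 − 78.9| / 22.5 = 13.7 / 22.5 = 0.609.
For two independent groups with equal n: n = 2·((z_{α/2} + z_β) / d)².
z_{α/2} + z_β = 1.960 + 0.524 = 2.484.
n = 2 × (2.484 / 0.609)² = 2 × 4.079² = 2 × 16.64 = 33.3.
Round up to the next whole participant.

n = 34 per group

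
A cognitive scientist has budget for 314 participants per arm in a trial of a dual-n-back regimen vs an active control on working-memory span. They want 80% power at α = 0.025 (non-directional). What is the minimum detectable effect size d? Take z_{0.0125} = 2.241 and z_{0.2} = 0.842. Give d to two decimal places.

d_min ≈ 0.25

For two independent groups of n = 314 each: d_min = (z_{α/2} + z_β)·√(2/n).
z-sum = 2.241 + 0.842 = 3.083.
d_min = 3.083 × √(2/314) = 3.083 × 0.0798 = 0.246.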